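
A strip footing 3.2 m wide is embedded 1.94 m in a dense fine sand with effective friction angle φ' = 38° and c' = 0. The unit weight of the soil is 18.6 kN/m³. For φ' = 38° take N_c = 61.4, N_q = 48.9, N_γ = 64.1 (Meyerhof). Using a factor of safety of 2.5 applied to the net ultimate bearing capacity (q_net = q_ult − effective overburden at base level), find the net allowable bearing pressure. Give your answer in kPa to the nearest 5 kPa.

Overburden at base level: q = 18.6 × 1.94 = 36.084 kPa.
Surcharge term q·N_q = 36.084 × 48.9 = 1764.5 kPa; self-weight term 0.5·γ·B·N_γ = 0.5 × 18.6 × 3.2 × 64.1 = 1907.6 kPa.
q_ult = 1764.5 + 1907.6 = 3672.1 kPa.
Net ultimate: q_net = 3672.1 − 36.084 = 3636 kPa.
q_all(net) = 3636 / 2.5 = 1454.4 kPa.

q_all(net) ≈ 1455 kPa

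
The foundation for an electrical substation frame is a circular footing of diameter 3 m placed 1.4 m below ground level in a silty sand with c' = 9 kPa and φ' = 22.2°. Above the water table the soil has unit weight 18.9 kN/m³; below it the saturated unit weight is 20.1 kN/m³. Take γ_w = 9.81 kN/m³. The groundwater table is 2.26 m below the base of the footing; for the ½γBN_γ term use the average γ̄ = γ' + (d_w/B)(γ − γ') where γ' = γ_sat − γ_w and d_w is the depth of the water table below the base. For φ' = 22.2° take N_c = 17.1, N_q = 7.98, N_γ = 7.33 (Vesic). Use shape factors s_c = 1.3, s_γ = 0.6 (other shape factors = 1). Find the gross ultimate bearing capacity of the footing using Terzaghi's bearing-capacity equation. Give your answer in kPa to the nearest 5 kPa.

Overburden at base level: q = 18.9 × 1.4 = 26.46 kPa.
The water table is 2.26 m below the base (< B = 3 m), so the ½γBN_γ term uses γ̄ = γ' + (d_w/B)(γ − γ') = 10.29 + (2.26/3)(18.9 − 10.29) = 16.776 kN/m³.
Cohesion term c·N_c·s_c = 9 × 17.1 × 1.3 = 200.07 kPa; surcharge term q·N_q = 26.46 × 7.98 = 211.15 kPa; self-weight term 0.5·γ·B·N_γ·s_γ = 0.5 × 16.776 × 3 × 7.33 × 0.6 = 110.67 kPa.
q_ult = 200.07 + 211.15 + 110.67 = 521.89 kPa.

q_ult ≈ 520 kPa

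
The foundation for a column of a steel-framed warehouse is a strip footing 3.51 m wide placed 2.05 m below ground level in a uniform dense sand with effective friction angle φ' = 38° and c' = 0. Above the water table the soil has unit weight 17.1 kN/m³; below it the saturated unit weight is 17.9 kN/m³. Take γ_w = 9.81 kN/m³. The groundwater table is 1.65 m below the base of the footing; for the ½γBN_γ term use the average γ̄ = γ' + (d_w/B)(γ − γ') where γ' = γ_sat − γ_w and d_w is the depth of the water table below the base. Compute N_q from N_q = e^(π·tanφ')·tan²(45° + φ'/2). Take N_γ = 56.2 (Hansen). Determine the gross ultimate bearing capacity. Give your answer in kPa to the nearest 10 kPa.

q_ult ≈ 2930 kPa

tan38° = 0.7813, so N_q = e^(π×0.7813)·tan²(64°) = 11.64 × 4.204 = 48.93.
Overburden at base level: q = 17.1 × 2.05 = 35.055 kPa.
The water table is 1.65 m below the base (< B = 3.51 m), so the ½γBN_γ term uses γ̄ = γ' + (d_w/B)(γ − γ') = 8.09 + (1.65/3.51)(17.1 − 8.09) = 12.325 kN/m³.
Surcharge term q·N_q = 35.055 × 48.933 = 1715.4 kPa; self-weight term 0.5·γ·B·N_γ = 0.5 × 12.325 × 3.51 × 56.2 = 1215.7 kPa.
q_ult = 1715.4 + 1215.7 = 2931 kPa.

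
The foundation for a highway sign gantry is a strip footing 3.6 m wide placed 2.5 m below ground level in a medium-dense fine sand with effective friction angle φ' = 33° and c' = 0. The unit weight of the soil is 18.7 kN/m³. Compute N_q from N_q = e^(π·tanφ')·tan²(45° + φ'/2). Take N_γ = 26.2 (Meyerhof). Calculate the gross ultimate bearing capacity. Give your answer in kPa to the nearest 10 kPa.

q_ult ≈ 2100 kPa

tan33° = 0.6494, so N_q = e^(π×0.6494)·tan²(61.5°) = 7.692 × 3.392 = 26.09.
Overburden at base level: q = 18.7 × 2.5 = 46.75 kPa.
Surcharge term q·N_q = 46.75 × 26.092 = 1219.8 kPa; self-weight term 0.5·γ·B·N_γ = 0.5 × 18.7 × 3.6 × 26.2 = 881.89 kPa.
q_ult = 1219.8 + 881.89 = 2101.7 kPa.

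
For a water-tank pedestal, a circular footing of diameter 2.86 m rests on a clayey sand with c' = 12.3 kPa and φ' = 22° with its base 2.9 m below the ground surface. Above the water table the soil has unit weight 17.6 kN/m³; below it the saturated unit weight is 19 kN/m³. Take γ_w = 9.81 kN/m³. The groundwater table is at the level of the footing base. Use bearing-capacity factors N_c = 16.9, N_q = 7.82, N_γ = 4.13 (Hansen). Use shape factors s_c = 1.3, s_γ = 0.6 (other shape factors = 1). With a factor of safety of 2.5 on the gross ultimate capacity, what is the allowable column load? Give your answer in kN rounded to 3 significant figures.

P_all ≈ 1800 kN

Effective surcharge at the founding depth q = γ·D_f = 17.6 × 2.9 = 51.04 kPa.
The water table coincides with the base, so in the self-weight term γ → γ' = 9.19 kN/m³.
q_ult = c·N_c·s_c + q·N_q + 0.5·γ·B·N_γ·s_γ
     = 12.3 × 16.9 × 1.3 + 51.04 × 7.82 + 0.5 × 9.19 × 2.86 × 4.13 × 0.6
     = 270.23 + 399.13 + 32.565 = 701.93 kPa.
Gross allowable pressure q_all = 701.93 / 2.5 = 280.77 kPa.
Footing area = 6.4242 m², so allowable column load = 280.77 × 6.4242 = 1803.7 kN.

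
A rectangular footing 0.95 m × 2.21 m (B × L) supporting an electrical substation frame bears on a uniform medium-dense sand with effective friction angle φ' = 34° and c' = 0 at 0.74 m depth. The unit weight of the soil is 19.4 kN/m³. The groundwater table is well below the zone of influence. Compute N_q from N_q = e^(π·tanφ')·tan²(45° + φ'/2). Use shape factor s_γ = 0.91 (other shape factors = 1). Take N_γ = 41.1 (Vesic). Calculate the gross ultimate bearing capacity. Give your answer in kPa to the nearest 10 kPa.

q_ult ≈ 770 kPa

tan34° = 0.6745, so N_q = e^(π×0.6745)·tan²(62°) = 8.323 × 3.537 = 29.44.
Overburden at base level: q = 19.4 × 0.74 = 14.356 kPa.
Surcharge term q·N_q = 14.356 × 29.44 = 422.64 kPa; self-weight term 0.5·γ·B·N_γ·s_γ = 0.5 × 19.4 × 0.95 × 41.1 × 0.91 = 344.65 kPa.
q_ult = 422.64 + 344.65 = 767.29 kPa.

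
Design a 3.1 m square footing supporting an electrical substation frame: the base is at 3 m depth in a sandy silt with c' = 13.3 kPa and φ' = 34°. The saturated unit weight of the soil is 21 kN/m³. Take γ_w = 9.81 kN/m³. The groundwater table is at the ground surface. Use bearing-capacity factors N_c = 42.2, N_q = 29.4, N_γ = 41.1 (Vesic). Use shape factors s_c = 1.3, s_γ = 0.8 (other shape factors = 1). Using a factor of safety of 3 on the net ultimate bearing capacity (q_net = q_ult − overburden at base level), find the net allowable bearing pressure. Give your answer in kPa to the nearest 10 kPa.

γ' = 21 − 9.81 = 11.19 kN/m³ (submerged throughout). q = 11.19 × 3 = 33.57 kPa; the same γ' applies in the ½γBN_γ term.
c·N_c·s_c = 13.3 × 42.2 × 1.3 = 729.64 kPa
q·N_q = 33.57 × 29.4 = 986.96 kPa
0.5·γ·B·N_γ·s_γ = 0.5 × 11.19 × 3.1 × 41.1 × 0.8 = 570.29 kPa
q_ult = 729.64 + 986.96 + 570.29 = 2286.9 kPa.
q_net = 2286.9 − 33.57 = 2253.3 kPa.
q_all(net) = 2253.3 / 3 = 751.1 kPa.

q_all(net) ≈ 750 kPa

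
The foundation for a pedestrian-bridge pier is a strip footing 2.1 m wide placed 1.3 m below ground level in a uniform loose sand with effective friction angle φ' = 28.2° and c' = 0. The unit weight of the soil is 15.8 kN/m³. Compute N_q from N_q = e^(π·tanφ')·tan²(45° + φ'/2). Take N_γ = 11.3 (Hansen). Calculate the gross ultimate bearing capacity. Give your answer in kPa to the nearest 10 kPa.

q_ult ≈ 500 kPa

tan28.2° = 0.5362, so N_q = e^(π×0.5362)·tan²(59.1°) = 5.39 × 2.792 = 15.05.
Effective surcharge at the founding depth q = γ·D_f = 15.8 × 1.3 = 20.54 kPa.
q_ult = q·N_q + 0.5·γ·B·N_γ
     = 20.54 × 15.047 + 0.5 × 15.8 × 2.1 × 11.3
     = 309.07 + 187.47 = 496.54 kPa.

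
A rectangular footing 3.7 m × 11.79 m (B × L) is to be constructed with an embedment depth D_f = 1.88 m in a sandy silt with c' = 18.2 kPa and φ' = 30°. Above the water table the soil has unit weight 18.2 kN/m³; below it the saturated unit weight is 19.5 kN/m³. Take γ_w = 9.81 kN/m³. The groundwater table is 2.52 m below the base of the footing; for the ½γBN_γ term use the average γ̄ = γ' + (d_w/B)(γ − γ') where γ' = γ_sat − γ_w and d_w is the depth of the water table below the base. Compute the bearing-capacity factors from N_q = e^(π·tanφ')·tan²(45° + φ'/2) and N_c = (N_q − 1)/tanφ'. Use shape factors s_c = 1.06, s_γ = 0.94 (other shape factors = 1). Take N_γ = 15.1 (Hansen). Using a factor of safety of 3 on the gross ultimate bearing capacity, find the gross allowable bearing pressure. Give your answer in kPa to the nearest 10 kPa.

N_q = e^(π·tan30°)·tan²(60°) = 18.4; N_c = (N_q − 1)/tanφ' = 30.14.
q = γ·D_f = 18.2 × 1.88 = 34.216 kPa.
γ' = 9.69 kN/m³; averaging over the depth B below the base, γ̄ = γ' + (d_w/B)(γ − γ') = 15.486 kN/m³.
c·N_c·s_c = 18.2 × 30.14 × 1.06 = 581.45 kPa
q·N_q = 34.216 × 18.401 = 629.61 kPa
0.5·γ·B·N_γ·s_γ = 0.5 × 15.486 × 3.7 × 15.1 × 0.94 = 406.65 kPa
q_ult = 581.45 + 629.61 + 406.65 = 1617.7 kPa.
q_all = 1617.7 / 3 = 539.24 kPa.

q_all ≈ 540 kPa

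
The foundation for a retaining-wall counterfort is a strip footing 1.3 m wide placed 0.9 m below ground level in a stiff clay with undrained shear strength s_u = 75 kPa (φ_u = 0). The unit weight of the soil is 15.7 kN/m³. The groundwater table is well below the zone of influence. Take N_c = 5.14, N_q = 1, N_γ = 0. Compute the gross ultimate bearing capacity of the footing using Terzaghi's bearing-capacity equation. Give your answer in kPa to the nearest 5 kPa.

Effective surcharge at the founding depth q = γ·D_f = 15.7 × 0.9 = 14.13 kPa.
q_ult = c·N_c + q·N_q
     = 75 × 5.14 + 14.13 × 1
     = 385.5 + 14.13 = 399.63 kPa.

q_ult ≈ 400 kPa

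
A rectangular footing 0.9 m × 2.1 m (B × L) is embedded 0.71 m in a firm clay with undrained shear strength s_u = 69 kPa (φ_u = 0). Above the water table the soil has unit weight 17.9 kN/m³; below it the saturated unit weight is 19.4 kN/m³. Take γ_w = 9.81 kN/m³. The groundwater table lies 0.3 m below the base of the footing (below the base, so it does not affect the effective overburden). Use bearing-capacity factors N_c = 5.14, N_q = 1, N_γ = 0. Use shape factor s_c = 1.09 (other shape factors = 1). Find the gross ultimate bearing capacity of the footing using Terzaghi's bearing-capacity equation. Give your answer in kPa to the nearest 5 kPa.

Effective surcharge at the founding depth q = γ·D_f = 17.9 × 0.71 = 12.709 kPa.
q_ult = c·N_c·s_c + q·N_q
     = 69 × 5.14 × 1.09 + 12.709 × 1
     = 386.58 + 12.709 = 399.29 kPa.

q_ult ≈ 400 kPa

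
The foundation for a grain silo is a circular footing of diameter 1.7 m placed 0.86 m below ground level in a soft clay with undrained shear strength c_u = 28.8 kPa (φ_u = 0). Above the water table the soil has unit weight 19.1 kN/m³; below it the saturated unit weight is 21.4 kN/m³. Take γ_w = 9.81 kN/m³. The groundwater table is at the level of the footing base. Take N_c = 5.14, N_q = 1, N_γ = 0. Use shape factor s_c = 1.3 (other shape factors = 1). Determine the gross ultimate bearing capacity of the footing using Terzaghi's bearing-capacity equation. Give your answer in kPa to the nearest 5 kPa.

q_ult ≈ 210 kPa

Effective surcharge at the founding depth q = γ·D_f = 19.1 × 0.86 = 16.426 kPa.
q_ult = c·N_c·s_c + q·N_q
     = 28.8 × 5.14 × 1.3 + 16.426 × 1
     = 192.44 + 16.426 = 208.87 kPa.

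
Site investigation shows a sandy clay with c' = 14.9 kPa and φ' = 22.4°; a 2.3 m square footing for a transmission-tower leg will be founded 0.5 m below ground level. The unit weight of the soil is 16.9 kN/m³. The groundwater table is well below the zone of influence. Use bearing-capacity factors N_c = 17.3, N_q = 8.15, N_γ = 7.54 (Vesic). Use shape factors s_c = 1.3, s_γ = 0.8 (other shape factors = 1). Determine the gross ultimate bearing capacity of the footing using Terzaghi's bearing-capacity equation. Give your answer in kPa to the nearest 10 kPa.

Overburden at base level: q = 16.9 × 0.5 = 8.45 kPa.
Cohesion term c·N_c·s_c = 14.9 × 17.3 × 1.3 = 335.1 kPa; surcharge term q·N_q = 8.45 × 8.15 = 68.867 kPa; self-weight term 0.5·γ·B·N_γ·s_γ = 0.5 × 16.9 × 2.3 × 7.54 × 0.8 = 117.23 kPa.
q_ult = 335.1 + 68.867 + 117.23 = 521.2 kPa.

q_ult ≈ 520 kPa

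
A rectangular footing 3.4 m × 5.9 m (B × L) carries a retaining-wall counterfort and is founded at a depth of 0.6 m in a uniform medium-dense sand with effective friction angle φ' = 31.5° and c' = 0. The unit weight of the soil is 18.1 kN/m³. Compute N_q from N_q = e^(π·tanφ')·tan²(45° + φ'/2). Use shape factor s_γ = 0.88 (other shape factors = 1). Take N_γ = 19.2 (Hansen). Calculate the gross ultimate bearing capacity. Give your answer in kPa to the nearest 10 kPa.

q_ult ≈ 760 kPa

tan31.5° = 0.6128, so N_q = e^(π×0.6128)·tan²(60.75°) = 6.856 × 3.188 = 21.86.
Effective surcharge at the founding depth q = γ·D_f = 18.1 × 0.6 = 10.86 kPa.
q_ult = q·N_q + 0.5·γ·B·N_γ·s_γ
     = 10.86 × 21.861 + 0.5 × 18.1 × 3.4 × 19.2 × 0.88
     = 237.41 + 519.89 = 757.3 kPa.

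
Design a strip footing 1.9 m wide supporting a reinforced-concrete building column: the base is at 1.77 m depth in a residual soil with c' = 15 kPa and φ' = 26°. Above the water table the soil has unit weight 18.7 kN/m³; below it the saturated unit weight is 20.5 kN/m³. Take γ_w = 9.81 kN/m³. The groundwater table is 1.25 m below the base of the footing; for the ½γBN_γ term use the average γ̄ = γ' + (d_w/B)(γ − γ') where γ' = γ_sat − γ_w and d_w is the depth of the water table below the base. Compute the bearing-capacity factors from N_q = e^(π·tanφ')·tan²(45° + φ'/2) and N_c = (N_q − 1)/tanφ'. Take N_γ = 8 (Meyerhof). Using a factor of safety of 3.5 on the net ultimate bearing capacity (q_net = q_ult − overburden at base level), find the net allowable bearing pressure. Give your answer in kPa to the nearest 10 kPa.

N_q = e^(π·tan26°)·tan²(58°) = 11.85; N_c = (N_q − 1)/tanφ' = 22.25.
Overburden at base level: q = 18.7 × 1.77 = 33.099 kPa.
The water table is 1.25 m below the base (< B = 1.9 m), so the ½γBN_γ term uses γ̄ = γ' + (d_w/B)(γ − γ') = 10.69 + (1.25/1.9)(18.7 − 10.69) = 15.96 kN/m³.
Cohesion term c·N_c = 15 × 22.254 = 333.82 kPa; surcharge term q·N_q = 33.099 × 11.854 = 392.36 kPa; self-weight term 0.5·γ·B·N_γ = 0.5 × 15.96 × 1.9 × 8 = 121.29 kPa.
q_ult = 333.82 + 392.36 + 121.29 = 847.47 kPa.
q_net = 847.47 − 33.099 = 814.37 kPa.
q_all(net) = 814.37 / 3.5 = 232.68 kPa.

q_all(net) ≈ 230 kPa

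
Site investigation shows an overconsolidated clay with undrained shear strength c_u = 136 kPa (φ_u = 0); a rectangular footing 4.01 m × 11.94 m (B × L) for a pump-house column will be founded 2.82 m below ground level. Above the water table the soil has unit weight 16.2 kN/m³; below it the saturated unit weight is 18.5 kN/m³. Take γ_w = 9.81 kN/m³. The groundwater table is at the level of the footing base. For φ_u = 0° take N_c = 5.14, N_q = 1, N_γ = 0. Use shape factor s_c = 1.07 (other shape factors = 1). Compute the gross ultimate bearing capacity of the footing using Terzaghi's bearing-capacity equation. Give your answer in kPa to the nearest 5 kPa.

Effective surcharge at the founding depth q = γ·D_f = 16.2 × 2.82 = 45.684 kPa.
q_ult = c·N_c·s_c + q·N_q
     = 136 × 5.14 × 1.07 + 45.684 × 1
     = 747.97 + 45.684 = 793.66 kPa.

q_ult ≈ 795 kPa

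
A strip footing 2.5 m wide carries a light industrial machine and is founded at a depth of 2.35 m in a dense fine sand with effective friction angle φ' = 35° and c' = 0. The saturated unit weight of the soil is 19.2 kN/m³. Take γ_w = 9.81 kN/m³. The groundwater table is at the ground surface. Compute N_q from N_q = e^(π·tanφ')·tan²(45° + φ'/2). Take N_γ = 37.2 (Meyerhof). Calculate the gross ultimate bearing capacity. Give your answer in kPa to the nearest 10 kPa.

tan35° = 0.7002, so N_q = e^(π×0.7002)·tan²(62.5°) = 9.023 × 3.69 = 33.3.
Water table at ground surface, so effective unit weight γ' = 19.2 − 9.81 = 9.39 kN/m³ is used throughout; overburden q = 9.39 × 2.35 = 22.066 kPa; the same γ' applies in the ½γBN_γ term.
Surcharge term q·N_q = 22.066 × 33.296 = 734.73 kPa; self-weight term 0.5·γ·B·N_γ = 0.5 × 9.39 × 2.5 × 37.2 = 436.63 kPa.
q_ult = 734.73 + 436.63 = 1171.4 kPa.

q_ult ≈ 1170 kPa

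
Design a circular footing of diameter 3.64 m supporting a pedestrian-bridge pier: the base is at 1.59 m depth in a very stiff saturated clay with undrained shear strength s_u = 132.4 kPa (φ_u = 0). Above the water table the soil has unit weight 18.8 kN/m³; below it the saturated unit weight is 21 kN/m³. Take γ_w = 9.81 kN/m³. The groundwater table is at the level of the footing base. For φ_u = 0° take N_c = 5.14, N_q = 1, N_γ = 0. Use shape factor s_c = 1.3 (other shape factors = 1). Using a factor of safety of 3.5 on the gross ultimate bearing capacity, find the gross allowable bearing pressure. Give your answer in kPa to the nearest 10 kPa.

q_all ≈ 260 kPa

Overburden at base level: q = 18.8 × 1.59 = 29.892 kPa.
Cohesion term c·N_c·s_c = 132.4 × 5.14 × 1.3 = 884.7 kPa; surcharge term q·N_q = 29.892 × 1 = 29.892 kPa.
q_ult = 884.7 + 29.892 = 914.59 kPa.
q_all = 914.59 / 3.5 = 261.31 kPa.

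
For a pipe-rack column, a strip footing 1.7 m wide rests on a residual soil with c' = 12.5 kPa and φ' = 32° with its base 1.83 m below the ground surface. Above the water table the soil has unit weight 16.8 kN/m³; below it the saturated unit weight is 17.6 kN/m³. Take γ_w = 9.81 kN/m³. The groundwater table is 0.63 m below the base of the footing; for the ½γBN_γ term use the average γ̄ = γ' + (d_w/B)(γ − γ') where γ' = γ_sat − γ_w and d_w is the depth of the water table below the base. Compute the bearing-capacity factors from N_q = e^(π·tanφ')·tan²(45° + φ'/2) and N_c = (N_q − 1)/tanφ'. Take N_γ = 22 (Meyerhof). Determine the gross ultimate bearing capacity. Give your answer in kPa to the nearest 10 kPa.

q_ult ≈ 1360 kPa

tan32° = 0.6249, so N_q = e^(π×0.6249)·tan²(61°) = 7.121 × 3.255 = 23.18.
N_c = (23.18 − 1)/tan32° = 35.49.
Effective surcharge at the founding depth q = γ·D_f = 16.8 × 1.83 = 30.744 kPa.
With d_w = 0.63 m < B, γ̄ = 7.79 + (0.63/1.7) × (16.8 − 7.79) = 11.129 kN/m³.
q_ult = c·N_c + q·N_q + 0.5·γ·B·N_γ
     = 12.5 × 35.49 + 30.744 × 23.177 + 0.5 × 11.129 × 1.7 × 22
     = 443.63 + 712.55 + 208.11 = 1364.3 kPa.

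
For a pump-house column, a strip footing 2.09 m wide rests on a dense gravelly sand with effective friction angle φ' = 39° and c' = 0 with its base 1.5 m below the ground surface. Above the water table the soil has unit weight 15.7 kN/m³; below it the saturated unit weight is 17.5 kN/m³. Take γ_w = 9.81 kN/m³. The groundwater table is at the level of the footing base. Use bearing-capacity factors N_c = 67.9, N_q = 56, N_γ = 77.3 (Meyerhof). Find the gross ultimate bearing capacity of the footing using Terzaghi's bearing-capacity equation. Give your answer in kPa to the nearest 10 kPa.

q = γ·D_f = 15.7 × 1.5 = 23.55 kPa.
For the ½γBN_γ term take γ' = 17.5 − 9.81 = 7.69 kN/m³ (soil below base is submerged).
q·N_q = 23.55 × 56 = 1318.8 kPa
0.5·γ·B·N_γ = 0.5 × 7.69 × 2.09 × 77.3 = 621.19 kPa
q_ult = 1318.8 + 621.19 = 1940 kPa.

q_ult ≈ 1940 kPa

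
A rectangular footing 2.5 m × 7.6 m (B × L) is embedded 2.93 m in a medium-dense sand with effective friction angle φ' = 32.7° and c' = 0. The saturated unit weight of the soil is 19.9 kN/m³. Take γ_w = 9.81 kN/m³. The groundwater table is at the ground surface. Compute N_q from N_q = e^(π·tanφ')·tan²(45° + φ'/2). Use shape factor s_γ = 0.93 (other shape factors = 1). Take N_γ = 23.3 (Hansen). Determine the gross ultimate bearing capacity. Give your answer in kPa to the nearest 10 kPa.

q_ult ≈ 1020 kPa

tan32.7° = 0.642, so N_q = e^(π×0.642)·tan²(61.35°) = 7.515 × 3.35 = 25.18.
With the water table at the surface the whole profile is submerged: γ' = 19.9 − 9.81 = 10.09 kN/m³, so q = γ'·D_f = 29.564 kPa; the same γ' applies in the ½γBN_γ term.
q_ult = q·N_q + 0.5·γ·B·N_γ·s_γ
     = 29.564 × 25.175 + 0.5 × 10.09 × 2.5 × 23.3 × 0.93
     = 744.27 + 273.3 = 1017.6 kPa.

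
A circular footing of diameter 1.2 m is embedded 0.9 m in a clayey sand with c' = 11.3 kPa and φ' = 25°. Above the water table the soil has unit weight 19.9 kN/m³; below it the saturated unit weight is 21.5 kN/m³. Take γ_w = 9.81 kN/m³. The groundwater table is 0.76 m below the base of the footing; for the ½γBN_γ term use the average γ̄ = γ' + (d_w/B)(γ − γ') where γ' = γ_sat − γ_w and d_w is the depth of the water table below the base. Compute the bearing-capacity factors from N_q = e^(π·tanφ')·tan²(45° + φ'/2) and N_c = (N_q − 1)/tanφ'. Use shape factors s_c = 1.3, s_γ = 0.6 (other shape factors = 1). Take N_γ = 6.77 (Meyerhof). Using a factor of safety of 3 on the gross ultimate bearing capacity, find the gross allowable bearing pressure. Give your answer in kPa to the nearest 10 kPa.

q_all ≈ 180 kPa

N_q = e^(π·tan25°)·tan²(57.5°) = 10.66; N_c = (N_q − 1)/tanφ' = 20.72.
Overburden at base level: q = 19.9 × 0.9 = 17.91 kPa.
The water table is 0.76 m below the base (< B = 1.2 m), so the ½γBN_γ term uses γ̄ = γ' + (d_w/B)(γ − γ') = 11.69 + (0.76/1.2)(19.9 − 11.69) = 16.89 kN/m³.
Cohesion term c·N_c·s_c = 11.3 × 20.721 × 1.3 = 304.38 kPa; surcharge term q·N_q = 17.91 × 10.662 = 190.96 kPa; self-weight term 0.5·γ·B·N_γ·s_γ = 0.5 × 16.89 × 1.2 × 6.77 × 0.6 = 41.163 kPa.
q_ult = 304.38 + 190.96 + 41.163 = 536.51 kPa.
q_all = 536.51 / 3 = 178.84 kPa.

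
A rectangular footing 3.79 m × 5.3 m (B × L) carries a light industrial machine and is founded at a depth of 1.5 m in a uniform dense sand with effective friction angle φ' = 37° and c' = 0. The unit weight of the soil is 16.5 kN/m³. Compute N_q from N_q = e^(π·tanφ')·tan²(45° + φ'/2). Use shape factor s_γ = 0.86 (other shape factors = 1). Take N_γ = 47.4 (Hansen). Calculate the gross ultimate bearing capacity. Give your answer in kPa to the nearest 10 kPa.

q_ult ≈ 2340 kPa

tan37° = 0.7536, so N_q = e^(π×0.7536)·tan²(63.5°) = 10.669 × 4.023 = 42.92.
q = γ·D_f = 16.5 × 1.5 = 24.75 kPa.
q·N_q = 24.75 × 42.92 = 1062.3 kPa
0.5·γ·B·N_γ·s_γ = 0.5 × 16.5 × 3.79 × 47.4 × 0.86 = 1274.6 kPa
q_ult = 1062.3 + 1274.6 = 2336.9 kPa.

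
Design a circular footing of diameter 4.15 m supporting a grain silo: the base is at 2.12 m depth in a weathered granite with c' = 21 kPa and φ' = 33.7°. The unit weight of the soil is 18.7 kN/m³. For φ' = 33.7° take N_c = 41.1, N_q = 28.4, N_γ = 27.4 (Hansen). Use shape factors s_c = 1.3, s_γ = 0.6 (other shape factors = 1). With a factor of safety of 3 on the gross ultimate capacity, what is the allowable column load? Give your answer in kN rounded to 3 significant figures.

Overburden at base level: q = 18.7 × 2.12 = 39.644 kPa.
Cohesion term c·N_c·s_c = 21 × 41.1 × 1.3 = 1122 kPa; surcharge term q·N_q = 39.644 × 28.4 = 1125.9 kPa; self-weight term 0.5·γ·B·N_γ·s_γ = 0.5 × 18.7 × 4.15 × 27.4 × 0.6 = 637.91 kPa.
q_ult = 1122 + 1125.9 + 637.91 = 2885.8 kPa.
Gross allowable pressure q_all = 2885.8 / 3 = 961.94 kPa.
Footing area = 13.5265 m², so allowable column load = 961.94 × 13.5265 = 13012 kN.

P_all ≈ 13000 kN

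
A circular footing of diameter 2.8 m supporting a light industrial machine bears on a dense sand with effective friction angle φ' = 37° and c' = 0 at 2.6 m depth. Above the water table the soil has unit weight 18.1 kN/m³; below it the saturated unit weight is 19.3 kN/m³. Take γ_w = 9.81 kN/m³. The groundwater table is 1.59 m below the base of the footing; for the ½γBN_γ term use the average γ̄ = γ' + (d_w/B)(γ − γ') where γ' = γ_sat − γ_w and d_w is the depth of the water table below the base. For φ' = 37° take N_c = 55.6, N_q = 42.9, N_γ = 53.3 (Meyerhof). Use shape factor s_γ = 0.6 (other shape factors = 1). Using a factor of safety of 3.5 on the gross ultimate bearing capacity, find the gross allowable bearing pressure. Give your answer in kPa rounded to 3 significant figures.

q_all ≈ 761 kPa

q = γ·D_f = 18.1 × 2.6 = 47.06 kPa.
γ' = 9.49 kN/m³; averaging over the depth B below the base, γ̄ = γ' + (d_w/B)(γ − γ') = 14.379 kN/m³.
q·N_q = 47.06 × 42.9 = 2018.9 kPa
0.5·γ·B·N_γ·s_γ = 0.5 × 14.379 × 2.8 × 53.3 × 0.6 = 643.79 kPa
q_ult = 2018.9 + 643.79 = 2662.7 kPa.
q_all = 2662.7 / 3.5 = 760.76 kPa.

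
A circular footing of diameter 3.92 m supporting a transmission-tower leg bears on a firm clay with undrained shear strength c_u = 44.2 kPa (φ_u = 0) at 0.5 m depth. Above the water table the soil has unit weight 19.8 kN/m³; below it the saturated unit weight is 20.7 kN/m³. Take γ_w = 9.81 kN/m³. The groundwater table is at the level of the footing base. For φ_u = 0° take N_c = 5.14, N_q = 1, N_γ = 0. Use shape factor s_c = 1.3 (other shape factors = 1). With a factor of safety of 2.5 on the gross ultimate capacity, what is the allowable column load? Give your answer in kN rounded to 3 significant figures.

q = γ·D_f = 19.8 × 0.5 = 9.9 kPa.
c·N_c·s_c = 44.2 × 5.14 × 1.3 = 295.34 kPa
q·N_q = 9.9 × 1 = 9.9 kPa
q_ult = 295.34 + 9.9 = 305.24 kPa.
Gross allowable pressure q_all = 305.24 / 2.5 = 122.1 kPa.
Footing area = 12.0687 m², so allowable column load = 122.1 × 12.0687 = 1473.6 kN.

P_all ≈ 1470 kN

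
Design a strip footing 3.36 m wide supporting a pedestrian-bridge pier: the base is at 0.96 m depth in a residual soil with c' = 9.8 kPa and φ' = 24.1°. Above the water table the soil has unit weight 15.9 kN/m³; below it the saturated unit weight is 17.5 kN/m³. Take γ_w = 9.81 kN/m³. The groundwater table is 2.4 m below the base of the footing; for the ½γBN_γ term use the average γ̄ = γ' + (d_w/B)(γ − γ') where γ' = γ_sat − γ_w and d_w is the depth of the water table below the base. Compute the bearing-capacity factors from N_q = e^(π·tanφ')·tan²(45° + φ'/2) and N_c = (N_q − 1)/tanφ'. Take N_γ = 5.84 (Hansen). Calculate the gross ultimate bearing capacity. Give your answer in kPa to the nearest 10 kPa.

q_ult ≈ 470 kPa

tan24.1° = 0.4473, so N_q = e^(π×0.4473)·tan²(57.05°) = 4.077 × 2.38 = 9.7.
N_c = (9.7 − 1)/tan24.1° = 19.46.
Overburden at base level: q = 15.9 × 0.96 = 15.264 kPa.
The water table is 2.4 m below the base (< B = 3.36 m), so the ½γBN_γ term uses γ̄ = γ' + (d_w/B)(γ − γ') = 7.69 + (2.4/3.36)(15.9 − 7.69) = 13.554 kN/m³.
Cohesion term c·N_c = 9.8 × 19.458 = 190.68 kPa; surcharge term q·N_q = 15.264 × 9.7038 = 148.12 kPa; self-weight term 0.5·γ·B·N_γ = 0.5 × 13.554 × 3.36 × 5.84 = 132.98 kPa.
q_ult = 190.68 + 148.12 + 132.98 = 471.79 kPa.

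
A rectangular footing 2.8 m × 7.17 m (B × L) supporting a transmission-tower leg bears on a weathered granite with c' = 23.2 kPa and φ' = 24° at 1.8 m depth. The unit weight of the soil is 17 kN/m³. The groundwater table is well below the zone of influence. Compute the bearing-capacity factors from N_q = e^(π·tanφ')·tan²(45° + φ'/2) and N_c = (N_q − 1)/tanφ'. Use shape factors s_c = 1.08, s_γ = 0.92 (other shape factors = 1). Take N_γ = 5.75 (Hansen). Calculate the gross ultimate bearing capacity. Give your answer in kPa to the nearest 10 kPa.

q_ult ≈ 900 kPa

tan24° = 0.4452, so N_q = e^(π×0.4452)·tan²(57°) = 4.05 × 2.371 = 9.6.
N_c = (9.6 − 1)/tan24° = 19.32.
Effective surcharge at the founding depth q = γ·D_f = 17 × 1.8 = 30.6 kPa.
q_ult = c·N_c·s_c + q·N_q + 0.5·γ·B·N_γ·s_γ
     = 23.2 × 19.324 × 1.08 + 30.6 × 9.6034 + 0.5 × 17 × 2.8 × 5.75 × 0.92
     = 484.17 + 293.86 + 125.9 = 903.94 kPa.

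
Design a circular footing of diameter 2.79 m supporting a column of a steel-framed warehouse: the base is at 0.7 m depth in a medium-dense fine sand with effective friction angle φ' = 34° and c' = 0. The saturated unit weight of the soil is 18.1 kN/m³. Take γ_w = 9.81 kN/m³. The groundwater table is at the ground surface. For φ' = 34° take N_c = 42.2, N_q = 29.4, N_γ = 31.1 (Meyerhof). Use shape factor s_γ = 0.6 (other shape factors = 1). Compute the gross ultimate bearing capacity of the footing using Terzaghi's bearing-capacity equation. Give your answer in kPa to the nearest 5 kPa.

With the water table at the surface the whole profile is submerged: γ' = 18.1 − 9.81 = 8.29 kN/m³, so q = γ'·D_f = 5.803 kPa; the same γ' applies in the ½γBN_γ term.
q_ult = q·N_q + 0.5·γ·B·N_γ·s_γ
     = 5.803 × 29.4 + 0.5 × 8.29 × 2.79 × 31.1 × 0.6
     = 170.61 + 215.79 = 386.4 kPa.

q_ult ≈ 385 kPa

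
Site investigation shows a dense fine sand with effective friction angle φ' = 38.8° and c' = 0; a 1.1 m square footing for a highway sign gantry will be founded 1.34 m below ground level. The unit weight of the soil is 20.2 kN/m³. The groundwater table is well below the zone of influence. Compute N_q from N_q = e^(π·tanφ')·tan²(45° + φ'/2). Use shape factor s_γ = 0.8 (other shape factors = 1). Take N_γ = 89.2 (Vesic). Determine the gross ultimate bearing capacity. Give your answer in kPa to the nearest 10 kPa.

q_ult ≈ 2270 kPa

tan38.8° = 0.804, so N_q = e^(π×0.804)·tan²(64.4°) = 12.502 × 4.356 = 54.46.
q = γ·D_f = 20.2 × 1.34 = 27.068 kPa.
q·N_q = 27.068 × 54.463 = 1474.2 kPa
0.5·γ·B·N_γ·s_γ = 0.5 × 20.2 × 1.1 × 89.2 × 0.8 = 792.81 kPa
q_ult = 1474.2 + 792.81 = 2267 kPa.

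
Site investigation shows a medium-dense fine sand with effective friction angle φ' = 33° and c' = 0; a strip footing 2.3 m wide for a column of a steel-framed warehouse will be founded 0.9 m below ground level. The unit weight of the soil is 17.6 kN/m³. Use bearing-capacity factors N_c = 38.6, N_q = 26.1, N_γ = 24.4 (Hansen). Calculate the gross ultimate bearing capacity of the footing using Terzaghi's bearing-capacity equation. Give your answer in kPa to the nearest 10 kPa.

q_ult ≈ 910 kPa

q = γ·D_f = 17.6 × 0.9 = 15.84 kPa.
q·N_q = 15.84 × 26.1 = 413.42 kPa
0.5·γ·B·N_γ = 0.5 × 17.6 × 2.3 × 24.4 = 493.86 kPa
q_ult = 413.42 + 493.86 = 907.28 kPa.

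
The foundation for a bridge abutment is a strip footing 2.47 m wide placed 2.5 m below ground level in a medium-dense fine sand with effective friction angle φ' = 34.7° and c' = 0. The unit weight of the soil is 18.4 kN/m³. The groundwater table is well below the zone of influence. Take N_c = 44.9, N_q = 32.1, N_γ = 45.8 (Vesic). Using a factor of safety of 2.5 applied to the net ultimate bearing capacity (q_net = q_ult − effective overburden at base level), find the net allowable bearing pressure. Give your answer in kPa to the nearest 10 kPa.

q_all(net) ≈ 990 kPa

Overburden at base level: q = 18.4 × 2.5 = 46 kPa.
Surcharge term q·N_q = 46 × 32.1 = 1476.6 kPa; self-weight term 0.5·γ·B·N_γ = 0.5 × 18.4 × 2.47 × 45.8 = 1040.8 kPa.
q_ult = 1476.6 + 1040.8 = 2517.4 kPa.
Net ultimate: q_net = 2517.4 − 46 = 2471.4 kPa.
q_all(net) = 2471.4 / 2.5 = 988.54 kPa.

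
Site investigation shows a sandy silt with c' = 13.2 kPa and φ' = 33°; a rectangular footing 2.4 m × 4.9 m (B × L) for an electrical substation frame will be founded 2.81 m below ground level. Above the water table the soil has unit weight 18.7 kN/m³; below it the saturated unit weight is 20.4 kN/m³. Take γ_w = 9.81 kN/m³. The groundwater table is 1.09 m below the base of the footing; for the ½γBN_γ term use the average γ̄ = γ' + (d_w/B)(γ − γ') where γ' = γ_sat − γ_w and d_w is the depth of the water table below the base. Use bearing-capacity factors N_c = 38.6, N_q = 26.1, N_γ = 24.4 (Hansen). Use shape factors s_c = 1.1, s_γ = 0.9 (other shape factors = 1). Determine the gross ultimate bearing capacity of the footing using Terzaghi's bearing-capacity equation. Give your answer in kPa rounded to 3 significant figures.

Effective surcharge at the founding depth q = γ·D_f = 18.7 × 2.81 = 52.547 kPa.
With d_w = 1.09 m < B, γ̄ = 10.59 + (1.09/2.4) × (18.7 − 10.59) = 14.273 kN/m³.
q_ult = c·N_c·s_c + q·N_q + 0.5·γ·B·N_γ·s_γ
     = 13.2 × 38.6 × 1.1 + 52.547 × 26.1 + 0.5 × 14.273 × 2.4 × 24.4 × 0.9
     = 560.47 + 1371.5 + 376.13 = 2308.1 kPa.

q_ult ≈ 2310 kPa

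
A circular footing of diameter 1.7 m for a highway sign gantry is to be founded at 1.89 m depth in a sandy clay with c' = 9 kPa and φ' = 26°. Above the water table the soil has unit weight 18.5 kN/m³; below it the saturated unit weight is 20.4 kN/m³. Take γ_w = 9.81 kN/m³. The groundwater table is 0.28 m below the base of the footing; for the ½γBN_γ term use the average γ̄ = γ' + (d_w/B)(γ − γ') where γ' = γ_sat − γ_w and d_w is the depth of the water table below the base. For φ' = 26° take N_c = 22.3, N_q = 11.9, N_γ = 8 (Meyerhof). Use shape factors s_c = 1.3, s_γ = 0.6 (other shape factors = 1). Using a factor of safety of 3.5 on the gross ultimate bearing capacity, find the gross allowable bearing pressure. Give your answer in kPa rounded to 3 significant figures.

Effective surcharge at the founding depth q = γ·D_f = 18.5 × 1.89 = 34.965 kPa.
With d_w = 0.28 m < B, γ̄ = 10.59 + (0.28/1.7) × (18.5 − 10.59) = 11.893 kN/m³.
q_ult = c·N_c·s_c + q·N_q + 0.5·γ·B·N_γ·s_γ
     = 9 × 22.3 × 1.3 + 34.965 × 11.9 + 0.5 × 11.893 × 1.7 × 8 × 0.6
     = 260.91 + 416.08 + 48.523 = 725.52 kPa.
q_all = 725.52 / 3.5 = 207.29 kPa.

q_all ≈ 207 kPa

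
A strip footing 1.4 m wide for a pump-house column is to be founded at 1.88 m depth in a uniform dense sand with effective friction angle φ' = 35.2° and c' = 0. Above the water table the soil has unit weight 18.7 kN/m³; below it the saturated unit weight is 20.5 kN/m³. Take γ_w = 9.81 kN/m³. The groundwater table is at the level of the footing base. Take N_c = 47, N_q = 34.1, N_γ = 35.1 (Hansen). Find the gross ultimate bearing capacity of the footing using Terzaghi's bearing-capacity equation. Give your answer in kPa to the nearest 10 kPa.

q_ult ≈ 1460 kPa

Overburden at base level: q = 18.7 × 1.88 = 35.156 kPa.
Below the base the soil is submerged, so the ½γBN_γ term uses γ' = 20.5 − 9.81 = 10.69 kN/m³.
Surcharge term q·N_q = 35.156 × 34.1 = 1198.8 kPa; self-weight term 0.5·γ·B·N_γ = 0.5 × 10.69 × 1.4 × 35.1 = 262.65 kPa.
q_ult = 1198.8 + 262.65 = 1461.5 kPa.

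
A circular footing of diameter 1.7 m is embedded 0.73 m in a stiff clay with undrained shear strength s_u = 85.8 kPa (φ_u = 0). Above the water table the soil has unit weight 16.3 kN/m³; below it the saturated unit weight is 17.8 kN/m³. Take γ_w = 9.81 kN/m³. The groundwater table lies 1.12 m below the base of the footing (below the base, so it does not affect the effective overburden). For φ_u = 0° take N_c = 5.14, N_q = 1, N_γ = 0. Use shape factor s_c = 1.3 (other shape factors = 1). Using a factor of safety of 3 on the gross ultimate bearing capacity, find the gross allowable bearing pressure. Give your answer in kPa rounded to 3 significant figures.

q = γ·D_f = 16.3 × 0.73 = 11.899 kPa.
c·N_c·s_c = 85.8 × 5.14 × 1.3 = 573.32 kPa
q·N_q = 11.899 × 1 = 11.899 kPa
q_ult = 573.32 + 11.899 = 585.21 kPa.
q_all = 585.21 / 3 = 195.07 kPa.

q_all ≈ 195 kPa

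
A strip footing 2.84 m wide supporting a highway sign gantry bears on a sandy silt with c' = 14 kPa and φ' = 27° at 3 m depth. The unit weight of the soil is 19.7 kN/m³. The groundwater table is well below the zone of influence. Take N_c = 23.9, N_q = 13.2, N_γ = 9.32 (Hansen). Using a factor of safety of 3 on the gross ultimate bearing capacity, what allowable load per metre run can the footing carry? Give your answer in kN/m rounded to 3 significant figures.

≈ 1300 kN/m

Overburden at base level: q = 19.7 × 3 = 59.1 kPa.
Cohesion term c·N_c = 14 × 23.9 = 334.6 kPa; surcharge term q·N_q = 59.1 × 13.2 = 780.12 kPa; self-weight term 0.5·γ·B·N_γ = 0.5 × 19.7 × 2.84 × 9.32 = 260.72 kPa.
q_ult = 334.6 + 780.12 + 260.72 = 1375.4 kPa.
Gross allowable pressure q_all = 1375.4 / 3 = 458.48 kPa.
Allowable wall load = q_all × B = 458.48 × 2.84 = 1302.1 kN per metre run.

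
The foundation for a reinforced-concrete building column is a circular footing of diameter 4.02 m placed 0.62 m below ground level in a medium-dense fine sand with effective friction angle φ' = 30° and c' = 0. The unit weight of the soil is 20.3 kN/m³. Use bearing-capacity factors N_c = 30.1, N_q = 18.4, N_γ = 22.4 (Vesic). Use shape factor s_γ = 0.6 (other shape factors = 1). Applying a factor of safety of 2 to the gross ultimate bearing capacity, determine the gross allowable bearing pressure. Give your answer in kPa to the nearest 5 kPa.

Overburden at base level: q = 20.3 × 0.62 = 12.586 kPa.
Surcharge term q·N_q = 12.586 × 18.4 = 231.58 kPa; self-weight term 0.5·γ·B·N_γ·s_γ = 0.5 × 20.3 × 4.02 × 22.4 × 0.6 = 548.39 kPa.
q_ult = 231.58 + 548.39 = 779.97 kPa.
q_all = q_ult / FS = 779.97 / 2 = 389.99 kPa.

q_all ≈ 390 kPa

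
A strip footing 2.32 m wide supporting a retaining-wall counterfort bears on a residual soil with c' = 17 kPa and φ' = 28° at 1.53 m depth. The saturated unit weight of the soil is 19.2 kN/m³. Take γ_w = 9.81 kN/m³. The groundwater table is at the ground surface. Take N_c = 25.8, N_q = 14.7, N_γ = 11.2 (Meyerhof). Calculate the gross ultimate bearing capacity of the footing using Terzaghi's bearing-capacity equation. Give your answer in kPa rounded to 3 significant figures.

Water table at ground surface, so effective unit weight γ' = 19.2 − 9.81 = 9.39 kN/m³ is used throughout; overburden q = 9.39 × 1.53 = 14.367 kPa; the same γ' applies in the ½γBN_γ term.
Cohesion term c·N_c = 17 × 25.8 = 438.6 kPa; surcharge term q·N_q = 14.367 × 14.7 = 211.19 kPa; self-weight term 0.5·γ·B·N_γ = 0.5 × 9.39 × 2.32 × 11.2 = 121.99 kPa.
q_ult = 438.6 + 211.19 + 121.99 = 771.79 kPa.

q_ult ≈ 772 kPa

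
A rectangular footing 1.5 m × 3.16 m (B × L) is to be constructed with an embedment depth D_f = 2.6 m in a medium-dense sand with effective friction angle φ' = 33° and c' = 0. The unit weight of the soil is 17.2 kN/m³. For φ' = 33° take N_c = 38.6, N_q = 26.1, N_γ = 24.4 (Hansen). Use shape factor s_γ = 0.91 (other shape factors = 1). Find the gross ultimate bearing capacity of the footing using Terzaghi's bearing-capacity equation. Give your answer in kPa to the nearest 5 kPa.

q_ult ≈ 1455 kPa

q = γ·D_f = 17.2 × 2.6 = 44.72 kPa.
q·N_q = 44.72 × 26.1 = 1167.2 kPa
0.5·γ·B·N_γ·s_γ = 0.5 × 17.2 × 1.5 × 24.4 × 0.91 = 286.43 kPa
q_ult = 1167.2 + 286.43 = 1453.6 kPa.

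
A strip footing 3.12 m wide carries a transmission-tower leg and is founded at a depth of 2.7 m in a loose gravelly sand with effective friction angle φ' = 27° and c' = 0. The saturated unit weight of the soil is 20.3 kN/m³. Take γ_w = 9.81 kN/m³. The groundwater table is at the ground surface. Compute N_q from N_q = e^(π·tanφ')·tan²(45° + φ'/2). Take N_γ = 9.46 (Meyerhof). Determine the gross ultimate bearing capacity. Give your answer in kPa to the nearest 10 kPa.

tan27° = 0.5095, so N_q = e^(π×0.5095)·tan²(58.5°) = 4.957 × 2.663 = 13.2.
Water table at ground surface, so effective unit weight γ' = 20.3 − 9.81 = 10.49 kN/m³ is used throughout; overburden q = 10.49 × 2.7 = 28.323 kPa; the same γ' applies in the ½γBN_γ term.
Surcharge term q·N_q = 28.323 × 13.199 = 373.84 kPa; self-weight term 0.5·γ·B·N_γ = 0.5 × 10.49 × 3.12 × 9.46 = 154.81 kPa.
q_ult = 373.84 + 154.81 = 528.65 kPa.

q_ult ≈ 530 kPa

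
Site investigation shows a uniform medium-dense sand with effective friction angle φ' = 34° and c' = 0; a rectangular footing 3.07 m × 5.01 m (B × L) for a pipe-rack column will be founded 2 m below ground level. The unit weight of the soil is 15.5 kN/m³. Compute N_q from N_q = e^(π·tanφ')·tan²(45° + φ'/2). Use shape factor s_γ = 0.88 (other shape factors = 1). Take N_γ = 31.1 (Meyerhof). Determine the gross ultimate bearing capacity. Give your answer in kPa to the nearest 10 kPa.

q_ult ≈ 1560 kPa

tan34° = 0.6745, so N_q = e^(π×0.6745)·tan²(62°) = 8.323 × 3.537 = 29.44.
Effective surcharge at the founding depth q = γ·D_f = 15.5 × 2 = 31 kPa.
q_ult = q·N_q + 0.5·γ·B·N_γ·s_γ
     = 31 × 29.44 + 0.5 × 15.5 × 3.07 × 31.1 × 0.88
     = 912.63 + 651.15 = 1563.8 kPa.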